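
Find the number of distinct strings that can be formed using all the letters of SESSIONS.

1680

SESSIONS has 8 letters with S appearing 4 times.
So there are 8! / (4!) = 1680 distinguishable arrangements.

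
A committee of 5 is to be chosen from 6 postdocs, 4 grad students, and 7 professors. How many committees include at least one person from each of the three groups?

4214

Total 5-person selections from all 17: C(17,5) = 6188.
Selections missing a whole group: no postdocs → C(11,5) = 462; no grad students → C(13,5) = 1287; no professors → C(10,5) = 252.
Add back selections omitting two groups (i.e. drawn from a single group): C(6,5) + C(4,5) + C(7,5) = 27.
By inclusion–exclusion: 6188 − 2001 + 27 = 4214.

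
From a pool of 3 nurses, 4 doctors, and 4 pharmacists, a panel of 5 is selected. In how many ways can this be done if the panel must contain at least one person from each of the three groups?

364

Unrestricted: C(11,5) = 462 ways to pick any 5 of the 11.
Selections missing a whole group: no nurses → C(8,5) = 56; no doctors → C(7,5) = 21; no pharmacists → C(7,5) = 21.
Add back selections omitting two groups (i.e. drawn from a single group): C(3,5) + C(4,5) + C(4,5) = 0.
By inclusion–exclusion: 462 − 98 + 0 = 364.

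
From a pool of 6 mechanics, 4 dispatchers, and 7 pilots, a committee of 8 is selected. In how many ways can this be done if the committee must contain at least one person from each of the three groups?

With no constraint there are C(17,8) = 24310 possible selections.
Selections missing a whole group: no mechanics → C(11,8) = 165; no dispatchers → C(13,8) = 1287; no pilots → C(10,8) = 45.
Add back selections omitting two groups (i.e. drawn from a single group): C(6,8) + C(4,8) + C(7,8) = 0.
By inclusion–exclusion: 24310 − 1497 + 0 = 22813.

22813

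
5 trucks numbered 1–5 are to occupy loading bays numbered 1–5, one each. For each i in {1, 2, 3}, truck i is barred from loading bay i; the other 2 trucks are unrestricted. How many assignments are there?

64

Let Aᵢ (for i ∈ {1, 2, 3}) be the placements that put truck i in its forbidden loading bay. Any j of these fix j positions, leaving (5−j)! ways to fill the rest, and there are C(3,j) ways to pick which j.
By inclusion–exclusion, the number of valid placements is Σ_{j=0}^{3} (−1)^j C(3,j)·(5−j)!.
Computing: 120 − 72 + 18 − 2 = 64.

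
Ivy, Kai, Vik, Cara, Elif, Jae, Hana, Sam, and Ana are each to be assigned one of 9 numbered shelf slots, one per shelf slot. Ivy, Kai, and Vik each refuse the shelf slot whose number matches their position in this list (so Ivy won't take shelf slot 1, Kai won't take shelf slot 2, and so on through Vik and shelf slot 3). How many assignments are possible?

Let Aᵢ (for i ∈ {1, 2, 3}) be the placements that put person i in their forbidden shelf slot. Any j of these fix j positions, leaving (9−j)! ways to fill the rest, and there are C(3,j) ways to pick which j.
By inclusion–exclusion, the number of valid placements is Σ_{j=0}^{3} (−1)^j C(3,j)·(9−j)!.
Computing: 362880 − 120960 + 15120 − 720 = 256320.

256320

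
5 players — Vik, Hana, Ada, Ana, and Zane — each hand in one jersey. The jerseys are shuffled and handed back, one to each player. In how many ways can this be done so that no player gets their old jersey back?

44

Let Aᵢ be the assignments in which player i gets their old jersey. We want the size of the complement of A₁∪…∪A_5.
By inclusion–exclusion this is Σ_{j=0}^{5} (−1)^j C(5,j)·(5−j)!.
Computing: 120 − 120 + 60 − 20 + 5 − 1 = 44.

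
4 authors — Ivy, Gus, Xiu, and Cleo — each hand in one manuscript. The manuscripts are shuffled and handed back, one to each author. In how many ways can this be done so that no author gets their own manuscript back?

This is the derangement count D_4: permutations of 4 items with no fixed point.
By inclusion–exclusion this is Σ_{j=0}^{4} (−1)^j C(4,j)·(4−j)!.
Computing: 24 − 24 + 12 − 4 + 1 = 9.

9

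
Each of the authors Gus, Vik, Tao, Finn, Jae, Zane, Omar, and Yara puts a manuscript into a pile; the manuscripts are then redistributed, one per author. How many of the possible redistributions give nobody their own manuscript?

Let Aᵢ be the assignments in which author i gets their own manuscript. We want the size of the complement of A₁∪…∪A_8.
By inclusion–exclusion this is Σ_{j=0}^{8} (−1)^j C(8,j)·(8−j)!.
Computing: 40320 − 40320 + 20160 − 6720 + 1680 − 336 + 56 − 8 + 1 = 14833.

14833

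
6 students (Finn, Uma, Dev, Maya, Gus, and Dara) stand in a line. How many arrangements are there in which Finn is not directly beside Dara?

Of the 6! = 720 arrangements, those with Finn and Dara adjacent number 2 × 5! = 240 (treat the pair as a block with 2 internal orders).
Complementary counting: 720 − 240 = 480.

480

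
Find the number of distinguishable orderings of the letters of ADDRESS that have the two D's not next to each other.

Total arrangements of ADDRESS: 7!/(2!·2!) = 1260.
Arrangements with the D's together: treat DD as one letter, giving (6)!/(2!) = 360.
Subtracting, 1260 − 360 = 900 arrangements keep the D's apart.

900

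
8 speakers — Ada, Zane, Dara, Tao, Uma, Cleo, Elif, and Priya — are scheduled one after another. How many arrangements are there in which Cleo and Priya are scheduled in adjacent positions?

10080

Place the 6 others and the Cleo-Priya pair as 7 objects in a line; the pair has 2 internal arrangements.
So the count is 2·(7)! = 10080.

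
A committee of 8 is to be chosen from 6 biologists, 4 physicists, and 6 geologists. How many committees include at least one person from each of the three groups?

12285

With no constraint there are C(16,8) = 12870 possible selections.
Subtract selections that omit an entire group: no biologists → C(10,8) = 45; no physicists → C(12,8) = 495; no geologists → C(10,8) = 45.
Add back selections omitting two groups (i.e. drawn from a single group): C(6,8) + C(4,8) + C(6,8) = 0.
By inclusion–exclusion: 12870 − 585 + 0 = 12285.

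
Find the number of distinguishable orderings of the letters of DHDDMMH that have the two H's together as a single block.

60

Treat the 2 copies of H as a single block. The multiset to arrange is then {HH, D, D, D, M, M}, 6 items in all.
That gives (6)!/(3!·2!) = 60 arrangements.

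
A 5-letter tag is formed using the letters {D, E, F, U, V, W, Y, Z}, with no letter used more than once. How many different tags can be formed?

6720

Choose and order 5 of the 8 symbols: the first letter has 8 options, the next 7, and so on down to 4.
That product is 8 × 7 × 6 × 5 × 4 = 6720.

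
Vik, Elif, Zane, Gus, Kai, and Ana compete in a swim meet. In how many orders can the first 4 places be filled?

There are 6 choices for 1st place, 5 for 2nd, and so on down to 3 for position 4.
That gives 6 × 5 × 4 × 3 = 360.

360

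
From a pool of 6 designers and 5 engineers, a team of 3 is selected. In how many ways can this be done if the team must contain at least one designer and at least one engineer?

Unrestricted: C(11,3) = 165 ways to pick any 3 of the 11.
Subtract selections that omit an entire group: no designers → C(5,3) = 10; no engineers → C(6,3) = 20.
Both groups omitted at once is impossible, so 165 − 30 = 135.

135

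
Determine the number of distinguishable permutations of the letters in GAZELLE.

Letter multiplicities in GAZELLE: A×1, E×2, G×1, L×2, Z×1.
Dividing 7! = 5040 by 2!·2! = 4 for the repeated letters gives 1260.

1260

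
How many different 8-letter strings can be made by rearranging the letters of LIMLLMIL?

420

Letter multiplicities in LIMLLMIL: I×2, L×4, M×2.
So there are 8! / (4!·2!·2!) = 420 distinguishable arrangements.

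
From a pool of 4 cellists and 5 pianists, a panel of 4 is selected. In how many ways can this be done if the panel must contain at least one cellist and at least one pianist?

Unrestricted: C(9,4) = 126 ways to pick any 4 of the 9.
Subtract selections that omit an entire group: no cellists → C(5,4) = 5; no pianists → C(4,4) = 1.
Both groups omitted at once is impossible, so 126 − 6 = 120.

120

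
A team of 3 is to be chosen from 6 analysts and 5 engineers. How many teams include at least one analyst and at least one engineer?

Total 3-person selections from all 11: C(11,3) = 165.
Subtract selections that omit an entire group: no analysts → C(5,3) = 10; no engineers → C(6,3) = 20.
Both groups omitted at once is impossible, so 165 − 30 = 135.

135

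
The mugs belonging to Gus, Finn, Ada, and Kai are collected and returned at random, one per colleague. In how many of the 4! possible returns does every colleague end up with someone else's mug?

This is the derangement count D_4: permutations of 4 items with no fixed point.
By inclusion–exclusion this is Σ_{j=0}^{4} (−1)^j C(4,j)·(4−j)!.
Computing: 24 − 24 + 12 − 4 + 1 = 9.

9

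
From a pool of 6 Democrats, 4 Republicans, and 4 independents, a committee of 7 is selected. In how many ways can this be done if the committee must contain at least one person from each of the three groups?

3184

With no constraint there are C(14,7) = 3432 possible selections.
Subtract selections that omit an entire group: no Democrats → C(8,7) = 8; no Republicans → C(10,7) = 120; no independents → C(10,7) = 120.
Add back selections omitting two groups (i.e. drawn from a single group): C(6,7) + C(4,7) + C(4,7) = 0.
By inclusion–exclusion: 3432 − 248 + 0 = 3184.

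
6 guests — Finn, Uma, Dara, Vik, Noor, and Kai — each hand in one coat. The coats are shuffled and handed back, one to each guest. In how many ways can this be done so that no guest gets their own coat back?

This is the derangement count D_6: permutations of 6 items with no fixed point.
By inclusion–exclusion this is Σ_{j=0}^{6} (−1)^j C(6,j)·(6−j)!.
Computing: 720 − 720 + 360 − 120 + 30 − 6 + 1 = 265.

265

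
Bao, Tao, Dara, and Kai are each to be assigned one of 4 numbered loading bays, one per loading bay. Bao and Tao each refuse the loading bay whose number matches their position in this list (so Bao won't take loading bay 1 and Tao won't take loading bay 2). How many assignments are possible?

14

Let Aᵢ (for i ∈ {1, 2}) be the placements that put person i in their forbidden loading bay. Any j of these fix j positions, leaving (4−j)! ways to fill the rest, and there are C(2,j) ways to pick which j.
By inclusion–exclusion, the number of valid placements is Σ_{j=0}^{2} (−1)^j C(2,j)·(4−j)!.
Computing: 24 − 12 + 2 = 14.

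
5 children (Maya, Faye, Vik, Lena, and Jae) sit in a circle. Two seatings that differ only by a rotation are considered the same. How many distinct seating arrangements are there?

Seat Maya anywhere (absorbing the rotational symmetry), then permute the other 4: (4)! = 24.

24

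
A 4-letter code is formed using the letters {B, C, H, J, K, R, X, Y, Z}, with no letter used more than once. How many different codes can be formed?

This is a permutation of 4 out of 9: P(9,4) = 9!/5!.
That product is 9 × 8 × 7 × 6 = 3024.

3024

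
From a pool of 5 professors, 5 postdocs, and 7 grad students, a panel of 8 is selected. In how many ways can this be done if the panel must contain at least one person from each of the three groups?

23275

Total 8-person selections from all 17: C(17,8) = 24310.
Subtract selections that omit an entire group: no professors → C(12,8) = 495; no postdocs → C(12,8) = 495; no grad students → C(10,8) = 45.
Add back selections omitting two groups (i.e. drawn from a single group): C(5,8) + C(5,8) + C(7,8) = 0.
By inclusion–exclusion: 24310 − 1035 + 0 = 23275.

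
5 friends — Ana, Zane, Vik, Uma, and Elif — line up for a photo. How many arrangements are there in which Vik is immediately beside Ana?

Glue Vik and Ana into one block (2 internal orders), leaving 4 units to arrange in a row.
So the count is 2·(4)! = 48.

48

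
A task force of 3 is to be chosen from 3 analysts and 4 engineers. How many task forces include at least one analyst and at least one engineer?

30

Unrestricted: C(7,3) = 35 ways to pick any 3 of the 7.
Subtract selections that omit an entire group: no analysts → C(4,3) = 4; no engineers → C(3,3) = 1.
Both groups omitted at once is impossible, so 35 − 5 = 30.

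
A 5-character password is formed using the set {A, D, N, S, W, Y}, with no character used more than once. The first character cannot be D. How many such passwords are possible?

600

The first character has 6−1 = 5 choices (anything except D).
The remaining 4 characters are filled from the other 5 symbols without repetition: 5 × 4 × 3 × 2 = 120.
Total: 5 × 120 = 600.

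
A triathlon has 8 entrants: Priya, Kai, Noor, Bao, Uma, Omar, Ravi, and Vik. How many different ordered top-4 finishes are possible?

1680

There are 8 choices for 1st place, 7 for 2nd, and so on down to 5 for position 4.
That gives 8 × 7 × 6 × 5 = 1680.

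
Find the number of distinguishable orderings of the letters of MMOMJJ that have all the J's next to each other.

Treat the 2 copies of J as a single block. The multiset to arrange is then {JJ, M, M, M, O}, 5 items in all.
That gives (5)!/(3!) = 20 arrangements.

20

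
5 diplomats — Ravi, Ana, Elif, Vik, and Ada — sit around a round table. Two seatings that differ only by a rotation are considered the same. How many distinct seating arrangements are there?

Around a circle, 5 distinct people have 5!/5 = (4)! = 24 rotationally distinct seatings.

24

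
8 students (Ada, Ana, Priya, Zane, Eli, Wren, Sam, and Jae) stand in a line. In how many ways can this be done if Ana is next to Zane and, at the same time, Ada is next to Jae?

2880

Treat {Ana,Zane} as one block (2 orders) and {Ada,Jae} as another (2 orders).
That leaves 6 units to arrange: 2 × 2 × 6! = 4 × 720 = 2880.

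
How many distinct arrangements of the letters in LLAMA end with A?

With the last slot taken by A, it remains to arrange the other 4 letters (LLMA).
Those 4 letters have L appearing twice, giving (4)!/(2!) = 12.

12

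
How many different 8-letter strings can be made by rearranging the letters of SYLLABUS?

Letter multiplicities in SYLLABUS: A×1, B×1, L×2, S×2, U×1, Y×1.
Dividing 8! = 40320 by 2!·2! = 4 for the repeated letters gives 10080.

10080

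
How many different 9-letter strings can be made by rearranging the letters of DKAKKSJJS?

DKAKKSJJS has 9 letters with J appearing twice, K appearing 3 times, and S appearing twice.
The number of distinct arrangements is 9!/(3!·2!·2!) = 362880/24 = 15120.

15120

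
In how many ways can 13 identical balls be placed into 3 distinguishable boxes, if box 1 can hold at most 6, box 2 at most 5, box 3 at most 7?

By stars and bars, unrestricted non-negative solutions to x_1+…+x_3 = 13 number C(13+2,2) = 105.
Subtract solutions that violate a single cap (substitute x_i' = x_i − (cap_i+1)): x_1 ≥ 7 gives C(8,2) = 28; x_2 ≥ 6 gives C(9,2) = 36; x_3 ≥ 8 gives C(7,2) = 21. Together 85.
Add back pairs where two caps are both exceeded: 1 + 0 + 0 = 1.
By inclusion–exclusion the count is 105 − 85 + 1 = 21.

21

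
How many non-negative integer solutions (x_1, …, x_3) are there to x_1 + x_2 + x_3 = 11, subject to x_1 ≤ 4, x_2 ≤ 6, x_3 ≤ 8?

Ignoring the caps, the number of non-negative solutions to x_1+…+x_3 = 11 is C(13,2) = 78.
Subtract solutions that violate a single cap (substitute x_i' = x_i − (cap_i+1)): x_1 ≥ 5 gives C(8,2) = 28; x_2 ≥ 7 gives C(6,2) = 15; x_3 ≥ 9 gives C(4,2) = 6. Together 49.
No two caps can be exceeded simultaneously, so the pair terms are all 0.
By inclusion–exclusion the count is 78 − 49 + 0 = 29.

29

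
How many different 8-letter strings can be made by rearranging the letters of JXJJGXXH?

JXJJGXXH has 8 letters with J appearing 3 times and X appearing 3 times.
So there are 8! / (3!·3!) = 1120 distinguishable arrangements.

1120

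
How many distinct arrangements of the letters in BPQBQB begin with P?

10

Fix P in the first position and arrange the remaining 5 letters.
Those 5 letters have B appearing 3 times and Q appearing twice, giving (5)!/(3!·2!) = 10.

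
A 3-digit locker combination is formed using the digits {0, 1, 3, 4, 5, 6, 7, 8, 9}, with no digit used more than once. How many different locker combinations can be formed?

504

This is a permutation of 3 out of 9: P(9,3) = 9!/6!.
That product is 9 × 8 × 7 = 504.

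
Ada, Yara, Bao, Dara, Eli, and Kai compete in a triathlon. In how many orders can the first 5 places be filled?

720

This is an ordered selection of 5 from 6: P(6,5).
That gives 6 × 5 × 4 × 3 × 2 = 720.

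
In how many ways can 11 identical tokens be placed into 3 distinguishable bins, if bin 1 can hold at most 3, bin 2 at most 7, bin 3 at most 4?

By stars and bars, unrestricted non-negative solutions to x_1+…+x_3 = 11 number C(11+2,2) = 78.
Subtract solutions that violate a single cap (substitute x_i' = x_i − (cap_i+1)): x_1 ≥ 4 gives C(9,2) = 36; x_2 ≥ 8 gives C(5,2) = 10; x_3 ≥ 5 gives C(8,2) = 28. Together 74.
Add back pairs where two caps are both exceeded: 0 + 6 + 0 = 6.
By inclusion–exclusion the count is 78 − 74 + 6 = 10.

10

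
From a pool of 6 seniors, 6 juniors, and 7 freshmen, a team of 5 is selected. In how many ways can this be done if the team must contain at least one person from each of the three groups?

8295

Unrestricted: C(19,5) = 11628 ways to pick any 5 of the 19.
Subtract selections that omit an entire group: no seniors → C(13,5) = 1287; no juniors → C(13,5) = 1287; no freshmen → C(12,5) = 792.
Add back selections omitting two groups (i.e. drawn from a single group): C(6,5) + C(6,5) + C(7,5) = 33.
By inclusion–exclusion: 11628 − 3366 + 33 = 8295.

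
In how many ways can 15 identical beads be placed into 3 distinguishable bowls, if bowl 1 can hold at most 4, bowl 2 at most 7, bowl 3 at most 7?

10

Ignoring the caps, the number of non-negative solutions to x_1+…+x_3 = 15 is C(17,2) = 136.
Subtract solutions that violate a single cap (substitute x_i' = x_i − (cap_i+1)): x_1 ≥ 5 gives C(12,2) = 66; x_2 ≥ 8 gives C(9,2) = 36; x_3 ≥ 8 gives C(9,2) = 36. Together 138.
Add back pairs where two caps are both exceeded: 6 + 6 + 0 = 12.
By inclusion–exclusion the count is 136 − 138 + 12 = 10.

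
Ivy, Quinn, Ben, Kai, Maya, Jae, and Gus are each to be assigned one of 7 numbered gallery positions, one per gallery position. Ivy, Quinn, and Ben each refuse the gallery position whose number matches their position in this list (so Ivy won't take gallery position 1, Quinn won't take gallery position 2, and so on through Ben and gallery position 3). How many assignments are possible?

3216

Let Aᵢ (for i ∈ {1, 2, 3}) be the placements that put person i in their forbidden gallery position. Any j of these fix j positions, leaving (7−j)! ways to fill the rest, and there are C(3,j) ways to pick which j.
By inclusion–exclusion, the number of valid placements is Σ_{j=0}^{3} (−1)^j C(3,j)·(7−j)!.
Computing: 5040 − 2160 + 360 − 24 = 3216.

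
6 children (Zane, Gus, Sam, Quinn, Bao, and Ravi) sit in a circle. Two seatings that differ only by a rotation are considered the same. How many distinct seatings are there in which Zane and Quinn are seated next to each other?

48

Glue Zane and Quinn into a block (2 internal orders). Seating 5 units around a circle gives (4)! arrangements.
So 2 × (4)! = 2 × 24 = 48.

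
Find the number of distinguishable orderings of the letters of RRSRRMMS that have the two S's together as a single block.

Treat the 2 copies of S as a single block. The multiset to arrange is then {SS, M, M, R, R, R, R}, 7 items in all.
That gives (7)!/(4!·2!) = 105 arrangements.

105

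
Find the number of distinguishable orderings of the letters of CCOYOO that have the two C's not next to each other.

40

Total arrangements of CCOYOO: 6!/(3!·2!) = 60.
If the two C's are adjacent, glue them into one block, leaving 5 items to arrange: (5)!/(3!) = 20 ways.
Subtracting, 60 − 20 = 40 arrangements keep the C's apart.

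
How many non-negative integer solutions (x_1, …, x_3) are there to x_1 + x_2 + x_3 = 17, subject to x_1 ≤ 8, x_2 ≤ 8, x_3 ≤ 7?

28

By stars and bars, unrestricted non-negative solutions to x_1+…+x_3 = 17 number C(17+2,2) = 171.
Subtract solutions that violate a single cap (substitute x_i' = x_i − (cap_i+1)): x_1 ≥ 9 gives C(10,2) = 45; x_2 ≥ 9 gives C(10,2) = 45; x_3 ≥ 8 gives C(11,2) = 55. Together 145.
Add back pairs where two caps are both exceeded: 0 + 1 + 1 = 2.
By inclusion–exclusion the count is 171 − 145 + 2 = 28.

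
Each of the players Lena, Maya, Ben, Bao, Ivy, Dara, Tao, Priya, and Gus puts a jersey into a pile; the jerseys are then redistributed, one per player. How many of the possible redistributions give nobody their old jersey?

133496

Count assignments avoiding every fixed point. For any j of the 9 players fixed to their old jersey, the other 9−j can be arranged in (9−j)! ways.
By inclusion–exclusion this is Σ_{j=0}^{9} (−1)^j C(9,j)·(9−j)!.
Computing: 362880 − 362880 + 181440 − 60480 + 15120 − 3024 + 504 − 72 + 9 − 1 = 133496.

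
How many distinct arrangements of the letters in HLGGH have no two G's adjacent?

18

There are 5!/(2!·2!) = 30 arrangements of HLGGH in total.
If the two G's are adjacent, glue them into one block, leaving 4 items to arrange: (4)!/(2!) = 12 ways.
Subtracting, 30 − 12 = 18 arrangements keep the G's apart.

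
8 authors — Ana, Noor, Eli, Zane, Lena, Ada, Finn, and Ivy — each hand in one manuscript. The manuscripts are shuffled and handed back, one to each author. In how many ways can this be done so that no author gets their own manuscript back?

14833

Count assignments avoiding every fixed point. For any j of the 8 authors fixed to their own manuscript, the other 8−j can be arranged in (8−j)! ways.
By inclusion–exclusion this is Σ_{j=0}^{8} (−1)^j C(8,j)·(8−j)!.
Computing: 40320 − 40320 + 20160 − 6720 + 1680 − 336 + 56 − 8 + 1 = 14833.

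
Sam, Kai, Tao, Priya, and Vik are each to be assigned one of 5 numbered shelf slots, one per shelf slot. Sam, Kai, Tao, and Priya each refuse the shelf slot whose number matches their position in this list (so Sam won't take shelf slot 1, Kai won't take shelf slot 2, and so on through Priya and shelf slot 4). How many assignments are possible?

Let Aᵢ (for 1 ≤ i ≤ 4) be the placements that put person i in their forbidden shelf slot. Any j of these fix j positions, leaving (5−j)! ways to fill the rest, and there are C(4,j) ways to pick which j.
By inclusion–exclusion, the number of valid placements is Σ_{j=0}^{4} (−1)^j C(4,j)·(5−j)!.
Computing: 120 − 96 + 36 − 8 + 1 = 53.

53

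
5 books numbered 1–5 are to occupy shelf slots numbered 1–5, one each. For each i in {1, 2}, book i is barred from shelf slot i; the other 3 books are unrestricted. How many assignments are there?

Let Aᵢ (for i ∈ {1, 2}) be the placements that put book i in its forbidden shelf slot. Any j of these fix j positions, leaving (5−j)! ways to fill the rest, and there are C(2,j) ways to pick which j.
By inclusion–exclusion, the number of valid placements is Σ_{j=0}^{2} (−1)^j C(2,j)·(5−j)!.
Computing: 120 − 48 + 6 = 78.

78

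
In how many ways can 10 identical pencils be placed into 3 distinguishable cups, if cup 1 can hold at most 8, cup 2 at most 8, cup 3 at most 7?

By stars and bars, unrestricted non-negative solutions to x_1+…+x_3 = 10 number C(10+2,2) = 66.
Subtract solutions that violate a single cap (substitute x_i' = x_i − (cap_i+1)): x_1 ≥ 9 gives C(3,2) = 3; x_2 ≥ 9 gives C(3,2) = 3; x_3 ≥ 8 gives C(4,2) = 6. Together 12.
No two caps can be exceeded simultaneously, so the pair terms are all 0.
By inclusion–exclusion the count is 66 − 12 + 0 = 54.

54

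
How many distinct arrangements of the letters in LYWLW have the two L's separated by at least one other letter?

There are 5!/(2!·2!) = 30 arrangements of LYWLW in total.
If the two L's are adjacent, glue them into one block, leaving 4 items to arrange: (4)!/(2!) = 12 ways.
Hence 30 − 12 = 18.

18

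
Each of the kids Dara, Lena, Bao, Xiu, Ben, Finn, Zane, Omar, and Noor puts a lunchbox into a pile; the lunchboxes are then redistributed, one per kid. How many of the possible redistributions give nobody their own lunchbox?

Let Aᵢ be the assignments in which kid i gets their own lunchbox. We want the size of the complement of A₁∪…∪A_9.
By inclusion–exclusion this is Σ_{j=0}^{9} (−1)^j C(9,j)·(9−j)!.
Computing: 362880 − 362880 + 181440 − 60480 + 15120 − 3024 + 504 − 72 + 9 − 1 = 133496.

133496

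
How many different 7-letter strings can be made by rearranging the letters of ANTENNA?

420

ANTENNA has 7 letters with A appearing twice and N appearing 3 times.
The number of distinct arrangements is 7!/(3!·2!) = 5040/12 = 420.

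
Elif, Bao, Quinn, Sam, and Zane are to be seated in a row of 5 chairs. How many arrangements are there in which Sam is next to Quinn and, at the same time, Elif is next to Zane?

Treat {Sam,Quinn} as one block (2 orders) and {Elif,Zane} as another (2 orders).
That leaves 3 units to arrange: 2 × 2 × 3! = 4 × 6 = 24.

24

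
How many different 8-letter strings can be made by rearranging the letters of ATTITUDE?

Letter multiplicities in ATTITUDE: A×1, D×1, E×1, I×1, T×3, U×1.
So there are 8! / (3!) = 6720 distinguishable arrangements.

6720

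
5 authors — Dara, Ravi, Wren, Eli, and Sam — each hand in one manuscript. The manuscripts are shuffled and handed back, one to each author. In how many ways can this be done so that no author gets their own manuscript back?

44

Count assignments avoiding every fixed point. For any j of the 5 authors fixed to their own manuscript, the other 5−j can be arranged in (5−j)! ways.
By inclusion–exclusion this is Σ_{j=0}^{5} (−1)^j C(5,j)·(5−j)!.
Computing: 120 − 120 + 60 − 20 + 5 − 1 = 44.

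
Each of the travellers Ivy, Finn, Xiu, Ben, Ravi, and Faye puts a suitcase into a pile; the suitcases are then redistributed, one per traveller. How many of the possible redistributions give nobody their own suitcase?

265

Count assignments avoiding every fixed point. For any j of the 6 travellers fixed to their own suitcase, the other 6−j can be arranged in (6−j)! ways.
By inclusion–exclusion this is Σ_{j=0}^{6} (−1)^j C(6,j)·(6−j)!.
Computing: 720 − 720 + 360 − 120 + 30 − 6 + 1 = 265.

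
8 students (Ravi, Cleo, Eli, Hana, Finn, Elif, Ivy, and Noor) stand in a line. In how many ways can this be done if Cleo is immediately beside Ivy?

10080

Treat {Cleo, Ivy} as a single unit. There are 7 units to order, and the pair itself can be ordered 2 ways.
That gives 2 × 7! = 2 × 5040 = 10080.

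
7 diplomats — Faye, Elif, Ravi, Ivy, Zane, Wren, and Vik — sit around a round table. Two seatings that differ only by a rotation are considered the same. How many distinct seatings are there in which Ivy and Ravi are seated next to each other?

240

Treat {Ivy, Ravi} as one unit (2 internal orders) and seat the resulting 6 units around the table: (5)! circular arrangements.
So 2 × (5)! = 2 × 120 = 240.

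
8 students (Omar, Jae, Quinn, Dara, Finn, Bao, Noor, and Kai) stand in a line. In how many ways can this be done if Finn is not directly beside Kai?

Of the 8! = 40320 arrangements, those with Finn and Kai adjacent number 2 × 7! = 10080 (treat the pair as a block with 2 internal orders).
So 40320 − 10080 = 30240 arrangements keep them apart.

30240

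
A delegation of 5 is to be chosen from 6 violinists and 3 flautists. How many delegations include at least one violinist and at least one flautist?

120

Unrestricted: C(9,5) = 126 ways to pick any 5 of the 9.
Subtract selections that omit an entire group: no violinists → C(3,5) = 0; no flautists → C(6,5) = 6.
Both groups omitted at once is impossible, so 126 − 6 = 120.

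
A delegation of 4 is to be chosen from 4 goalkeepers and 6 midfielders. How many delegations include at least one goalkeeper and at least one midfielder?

194

Unrestricted: C(10,4) = 210 ways to pick any 4 of the 10.
Selections missing a whole group: no goalkeepers → C(6,4) = 15; no midfielders → C(4,4) = 1.
Both groups omitted at once is impossible, so 210 − 16 = 194.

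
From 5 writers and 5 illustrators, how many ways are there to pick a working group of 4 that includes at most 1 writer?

Split by how many writers are chosen (0 through 1).
Sum: C(5,0)·C(5,4) + C(5,1)·C(5,3) = 5 + 50 = 55.

55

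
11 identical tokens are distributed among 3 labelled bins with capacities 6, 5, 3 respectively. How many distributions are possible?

By stars and bars, unrestricted non-negative solutions to x_1+…+x_3 = 11 number C(11+2,2) = 78.
Subtract solutions that violate a single cap (substitute x_i' = x_i − (cap_i+1)): x_1 ≥ 7 gives C(6,2) = 15; x_2 ≥ 6 gives C(7,2) = 21; x_3 ≥ 4 gives C(9,2) = 36. Together 72.
Add back pairs where two caps are both exceeded: 0 + 1 + 3 = 4.
By inclusion–exclusion the count is 78 − 72 + 4 = 10.

10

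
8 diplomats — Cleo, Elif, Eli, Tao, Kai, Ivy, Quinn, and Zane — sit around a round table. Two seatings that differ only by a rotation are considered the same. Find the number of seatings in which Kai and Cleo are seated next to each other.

Treat {Kai, Cleo} as one unit (2 internal orders) and seat the resulting 7 units around the table: (6)! circular arrangements.
So 2 × (6)! = 2 × 720 = 1440.

1440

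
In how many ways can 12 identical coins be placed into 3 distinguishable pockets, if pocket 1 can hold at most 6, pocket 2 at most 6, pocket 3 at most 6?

28

Without the upper bounds there are C(14,2) = 91 ways to split 12 among 3 pockets.
Subtract solutions that violate a single cap (substitute x_i' = x_i − (cap_i+1)): x_1 ≥ 7 gives C(7,2) = 21; x_2 ≥ 7 gives C(7,2) = 21; x_3 ≥ 7 gives C(7,2) = 21. Together 63.
No two caps can be exceeded simultaneously, so the pair terms are all 0.
By inclusion–exclusion the count is 91 − 63 + 0 = 28.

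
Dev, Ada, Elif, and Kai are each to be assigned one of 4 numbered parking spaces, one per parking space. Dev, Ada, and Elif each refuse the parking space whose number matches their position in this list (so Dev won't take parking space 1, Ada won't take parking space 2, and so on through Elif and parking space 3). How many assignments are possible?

Let Aᵢ (for i ∈ {1, 2, 3}) be the placements that put person i in their forbidden parking space. Any j of these fix j positions, leaving (4−j)! ways to fill the rest, and there are C(3,j) ways to pick which j.
By inclusion–exclusion, the number of valid placements is Σ_{j=0}^{3} (−1)^j C(3,j)·(4−j)!.
Computing: 24 − 18 + 6 − 1 = 11.

11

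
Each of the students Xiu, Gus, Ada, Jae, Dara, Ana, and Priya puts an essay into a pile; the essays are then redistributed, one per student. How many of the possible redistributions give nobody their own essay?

Let Aᵢ be the assignments in which student i gets their own essay. We want the size of the complement of A₁∪…∪A_7.
By inclusion–exclusion this is Σ_{j=0}^{7} (−1)^j C(7,j)·(7−j)!.
Computing: 5040 − 5040 + 2520 − 840 + 210 − 42 + 7 − 1 = 1854.

1854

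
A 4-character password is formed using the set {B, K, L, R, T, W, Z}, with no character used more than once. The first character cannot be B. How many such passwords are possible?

The first character has 7−1 = 6 choices (anything except B).
The remaining 3 characters are filled from the other 6 symbols without repetition: 6 × 5 × 4 = 120.
Total: 6 × 120 = 720.

720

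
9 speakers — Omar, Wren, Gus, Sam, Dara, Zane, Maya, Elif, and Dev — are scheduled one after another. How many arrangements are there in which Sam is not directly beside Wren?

Of the 9! = 362880 arrangements, those with Sam and Wren adjacent number 2 × 8! = 80640 (treat the pair as a block with 2 internal orders).
Complementary counting: 362880 − 80640 = 282240.

282240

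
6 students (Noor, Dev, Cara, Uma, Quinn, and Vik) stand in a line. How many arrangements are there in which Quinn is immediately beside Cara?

Glue Quinn and Cara into one block (2 internal orders), leaving 5 units to arrange in a row.
So the count is 2·(5)! = 240.

240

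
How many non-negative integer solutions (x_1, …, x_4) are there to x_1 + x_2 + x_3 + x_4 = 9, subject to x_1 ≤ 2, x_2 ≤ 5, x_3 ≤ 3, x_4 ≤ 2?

18

Ignoring the caps, the number of non-negative solutions to x_1+…+x_4 = 9 is C(12,3) = 220.
Subtract solutions that violate a single cap (substitute x_i' = x_i − (cap_i+1)): x_1 ≥ 3 gives C(9,3) = 84; x_2 ≥ 6 gives C(6,3) = 20; x_3 ≥ 4 gives C(8,3) = 56; x_4 ≥ 3 gives C(9,3) = 84. Together 244.
Add back pairs where two caps are both exceeded: 1 + 10 + 20 + 0 + 1 + 10 = 42.
By inclusion–exclusion the count is 220 − 244 + 42 = 18.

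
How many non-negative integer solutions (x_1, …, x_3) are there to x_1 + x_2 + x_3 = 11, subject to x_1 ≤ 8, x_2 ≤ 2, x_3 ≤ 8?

By stars and bars, unrestricted non-negative solutions to x_1+…+x_3 = 11 number C(11+2,2) = 78.
Subtract solutions that violate a single cap (substitute x_i' = x_i − (cap_i+1)): x_1 ≥ 9 gives C(4,2) = 6; x_2 ≥ 3 gives C(10,2) = 45; x_3 ≥ 9 gives C(4,2) = 6. Together 57.
No two caps can be exceeded simultaneously, so the pair terms are all 0.
By inclusion–exclusion the count is 78 − 57 + 0 = 21.

21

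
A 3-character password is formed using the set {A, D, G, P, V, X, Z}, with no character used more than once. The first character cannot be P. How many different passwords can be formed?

180

The first character has 7−1 = 6 choices (anything except P).
The remaining 2 characters are filled from the other 6 symbols without repetition: 6 × 5 = 30.
Total: 6 × 30 = 180.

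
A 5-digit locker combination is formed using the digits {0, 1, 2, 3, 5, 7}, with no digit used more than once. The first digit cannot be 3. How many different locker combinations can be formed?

The first digit has 6−1 = 5 choices (anything except 3).
The remaining 4 digits are filled from the other 5 symbols without repetition: 5 × 4 × 3 × 2 = 120.
Total: 5 × 120 = 600.

600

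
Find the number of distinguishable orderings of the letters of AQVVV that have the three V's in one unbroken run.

Treat the 3 copies of V as a single block. The multiset to arrange is then {VVV, A, Q}, 3 items in all.
All 3 items are distinct, so there are (3)! = 6 arrangements.

6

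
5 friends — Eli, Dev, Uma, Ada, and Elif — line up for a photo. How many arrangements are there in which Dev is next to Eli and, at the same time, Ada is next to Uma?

Treat {Dev,Eli} as one block (2 orders) and {Ada,Uma} as another (2 orders).
That leaves 3 units to arrange: 2 × 2 × 3! = 4 × 6 = 24.

24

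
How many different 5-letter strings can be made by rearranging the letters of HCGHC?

30

HCGHC has 5 letters with C appearing twice and H appearing twice.
Dividing 5! = 120 by 2!·2! = 4 for the repeated letters gives 30.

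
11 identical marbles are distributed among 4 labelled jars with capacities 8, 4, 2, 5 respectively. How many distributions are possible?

By stars and bars, unrestricted non-negative solutions to x_1+…+x_4 = 11 number C(11+3,3) = 364.
Subtract solutions that violate a single cap (substitute x_i' = x_i − (cap_i+1)): x_1 ≥ 9 gives C(5,3) = 10; x_2 ≥ 5 gives C(9,3) = 84; x_3 ≥ 3 gives C(11,3) = 165; x_4 ≥ 6 gives C(8,3) = 56. Together 315.
Add back pairs where two caps are both exceeded: 0 + 0 + 0 + 20 + 1 + 10 = 31.
By inclusion–exclusion the count is 364 − 315 + 31 = 80.

80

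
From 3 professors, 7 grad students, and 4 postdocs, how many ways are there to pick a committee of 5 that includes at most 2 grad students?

1001

Split by how many grad students are chosen (0 through 2).
Sum: C(7,0)·C(7,5) + C(7,1)·C(7,4) + C(7,2)·C(7,3) = 21 + 245 + 735 = 1001.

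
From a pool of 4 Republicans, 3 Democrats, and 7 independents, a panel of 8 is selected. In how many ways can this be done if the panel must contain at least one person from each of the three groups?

Unrestricted: C(14,8) = 3003 ways to pick any 8 of the 14.
Selections missing a whole group: no Republicans → C(10,8) = 45; no Democrats → C(11,8) = 165; no independents → C(7,8) = 0.
Add back selections omitting two groups (i.e. drawn from a single group): C(4,8) + C(3,8) + C(7,8) = 0.
By inclusion–exclusion: 3003 − 210 + 0 = 2793.

2793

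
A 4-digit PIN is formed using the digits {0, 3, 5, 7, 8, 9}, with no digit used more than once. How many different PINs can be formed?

360

This is a permutation of 4 out of 6: P(6,4) = 6!/2!.
6 × 5 × 4 × 3 = 360.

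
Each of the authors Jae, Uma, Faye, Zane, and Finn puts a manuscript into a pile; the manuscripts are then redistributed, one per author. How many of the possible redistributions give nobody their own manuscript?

This is the derangement count D_5: permutations of 5 items with no fixed point.
By inclusion–exclusion this is Σ_{j=0}^{5} (−1)^j C(5,j)·(5−j)!.
Computing: 120 − 120 + 60 − 20 + 5 − 1 = 44.

44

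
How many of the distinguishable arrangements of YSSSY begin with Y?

4

Fix Y in the first position and arrange the remaining 4 letters.
Those 4 letters have S appearing 3 times, giving (4)!/(3!) = 4.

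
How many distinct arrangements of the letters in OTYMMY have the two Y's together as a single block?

Treat the 2 copies of Y as a single block. The multiset to arrange is then {YY, M, M, O, T}, 5 items in all.
That gives (5)!/(2!) = 60 arrangements.

60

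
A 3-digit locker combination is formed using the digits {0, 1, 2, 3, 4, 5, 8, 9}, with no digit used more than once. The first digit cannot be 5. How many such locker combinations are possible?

The first digit has 8−1 = 7 choices (anything except 5).
The remaining 2 digits are filled from the other 7 symbols without repetition: 7 × 6 = 42.
Total: 7 × 42 = 294.

294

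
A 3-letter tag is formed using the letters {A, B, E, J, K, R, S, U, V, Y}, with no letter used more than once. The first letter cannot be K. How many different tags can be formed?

The first letter has 10−1 = 9 choices (anything except K).
The remaining 2 letters are filled from the other 9 symbols without repetition: 9 × 8 = 72.
Total: 9 × 72 = 648.

648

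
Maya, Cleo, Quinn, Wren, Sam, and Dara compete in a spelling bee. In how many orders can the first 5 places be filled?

720

This is an ordered selection of 5 from 6: P(6,5).
That gives 6 × 5 × 4 × 3 × 2 = 720.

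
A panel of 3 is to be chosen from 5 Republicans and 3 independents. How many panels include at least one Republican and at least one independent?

45

With no constraint there are C(8,3) = 56 possible selections.
Selections missing a whole group: no Republicans → C(3,3) = 1; no independents → C(5,3) = 10.
Both groups omitted at once is impossible, so 56 − 11 = 45.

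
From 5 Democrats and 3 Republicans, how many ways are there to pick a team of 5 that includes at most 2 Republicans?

46

Split by how many Republicans are chosen (0 through 2).
Sum: C(3,0)·C(5,5) + C(3,1)·C(5,4) + C(3,2)·C(5,3) = 1 + 15 + 30 = 46.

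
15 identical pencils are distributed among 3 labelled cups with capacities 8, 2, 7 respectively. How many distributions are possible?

6

By stars and bars, unrestricted non-negative solutions to x_1+…+x_3 = 15 number C(15+2,2) = 136.
Subtract solutions that violate a single cap (substitute x_i' = x_i − (cap_i+1)): x_1 ≥ 9 gives C(8,2) = 28; x_2 ≥ 3 gives C(14,2) = 91; x_3 ≥ 8 gives C(9,2) = 36. Together 155.
Add back pairs where two caps are both exceeded: 10 + 0 + 15 = 25.
By inclusion–exclusion the count is 136 − 155 + 25 = 6.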